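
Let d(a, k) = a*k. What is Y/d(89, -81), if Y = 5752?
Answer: -5752/7209 ≈ -0.79789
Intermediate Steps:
Y/d(89, -81) = 5752/((89*(-81))) = 5752/(-7209) = 5752*(-1/7209) = -5752/7209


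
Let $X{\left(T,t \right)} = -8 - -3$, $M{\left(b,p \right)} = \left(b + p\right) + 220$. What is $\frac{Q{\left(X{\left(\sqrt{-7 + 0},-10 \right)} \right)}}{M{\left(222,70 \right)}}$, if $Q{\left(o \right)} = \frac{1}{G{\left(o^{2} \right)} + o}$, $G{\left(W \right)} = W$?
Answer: $\frac{1}{10240} \approx 9.7656 \cdot 10^{-5}$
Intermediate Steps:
$M{\left(b,p \right)} = 220 + b + p$
$X{\left(T,t \right)} = -5$ ($X{\left(T,t \right)} = -8 + 3 = -5$)
$Q{\left(o \right)} = \frac{1}{o + o^{2}}$ ($Q{\left(o \right)} = \frac{1}{o^{2} + o} = \frac{1}{o + o^{2}}$)
$\frac{Q{\left(X{\left(\sqrt{-7 + 0},-10 \right)} \right)}}{M{\left(222,70 \right)}} = \frac{\frac{1}{-5} \frac{1}{1 - 5}}{220 + 222 + 70} = \frac{\left(- \frac{1}{5}\right) \frac{1}{-4}}{512} = \left(- \frac{1}{5}\right) \left(- \frac{1}{4}\right) \frac{1}{512} = \frac{1}{20} \cdot \frac{1}{512} = \frac{1}{10240}$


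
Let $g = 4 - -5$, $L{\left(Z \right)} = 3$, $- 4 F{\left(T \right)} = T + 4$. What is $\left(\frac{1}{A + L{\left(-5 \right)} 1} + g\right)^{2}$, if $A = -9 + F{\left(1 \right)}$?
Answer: $\frac{66049}{841} \approx 78.536$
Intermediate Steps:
$F{\left(T \right)} = -1 - \frac{T}{4}$ ($F{\left(T \right)} = - \frac{T + 4}{4} = - \frac{4 + T}{4} = -1 - \frac{T}{4}$)
$g = 9$ ($g = 4 + 5 = 9$)
$A = - \frac{41}{4}$ ($A = -9 - \frac{5}{4} = - \frac{41}{4} \approx -10.25$)
$\left(\frac{1}{A + L{\left(-5 \right)} 1} + g\right)^{2} = \left(\frac{1}{- \frac{41}{4} + 3 \cdot 1} + 9\right)^{2} = \left(\frac{1}{- \frac{41}{4} + 3} + 9\right)^{2} = \left(\frac{1}{- \frac{29}{4}} + 9\right)^{2} = \left(- \frac{4}{29} + 9\right)^{2} = \left(\frac{257}{29}\right)^{2} = \frac{66049}{841}$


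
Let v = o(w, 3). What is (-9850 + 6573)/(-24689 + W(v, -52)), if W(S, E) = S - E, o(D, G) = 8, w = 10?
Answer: 3277/24629 ≈ 0.13305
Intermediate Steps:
v = 8
(-9850 + 6573)/(-24689 + W(v, -52)) = (-9850 + 6573)/(-24689 + (8 - 1*(-52))) = -3277/(-24689 + (8 + 52)) = -3277/(-24689 + 60) = -3277/(-24629) = -3277*(-1/24629) = 3277/24629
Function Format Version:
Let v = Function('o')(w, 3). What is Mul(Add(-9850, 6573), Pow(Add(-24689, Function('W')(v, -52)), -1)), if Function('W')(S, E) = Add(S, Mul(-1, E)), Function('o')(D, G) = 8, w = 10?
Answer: Rational(3277, 24629) ≈ 0.13305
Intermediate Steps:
v = 8
Mul(Add(-9850, 6573), Pow(Add(-24689, Function('W')(v, -52)), -1)) = Mul(Add(-9850, 6573), Pow(Add(-24689, Add(8, Mul(-1, -52))), -1)) = Mul(-3277, Pow(Add(-24689, Add(8, 52)), -1)) = Mul(-3277, Pow(Add(-24689, 60), -1)) = Mul(-3277, Pow(-24629, -1)) = Mul(-3277, Rational(-1, 24629)) = Rational(3277, 24629)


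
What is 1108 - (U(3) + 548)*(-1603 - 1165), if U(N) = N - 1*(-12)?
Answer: 1559492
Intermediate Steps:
U(N) = 12 + N (U(N) = N + 12 = 12 + N)
1108 - (U(3) + 548)*(-1603 - 1165) = 1108 - ((12 + 3) + 548)*(-1603 - 1165) = 1108 - (15 + 548)*(-2768) = 1108 - 563*(-2768) = 1108 - 1*(-1558384) = 1108 + 1558384 = 1559492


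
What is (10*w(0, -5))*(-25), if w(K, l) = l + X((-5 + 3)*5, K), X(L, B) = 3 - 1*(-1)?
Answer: 250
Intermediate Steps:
X(L, B) = 4 (X(L, B) = 3 + 1 = 4)
w(K, l) = 4 + l (w(K, l) = l + 4 = 4 + l)
(10*w(0, -5))*(-25) = (10*(4 - 5))*(-25) = (10*(-1))*(-25) = -10*(-25) = 250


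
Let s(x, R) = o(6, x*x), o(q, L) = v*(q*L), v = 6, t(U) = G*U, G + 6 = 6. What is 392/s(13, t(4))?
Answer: 98/1521 ≈ 0.064431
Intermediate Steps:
G = 0 (G = -6 + 6 = 0)
t(U) = 0 (t(U) = 0*U = 0)
o(q, L) = 6*L*q (o(q, L) = 6*(q*L) = 6*(L*q) = 6*L*q)
s(x, R) = 36*x² (s(x, R) = 6*(x*x)*6 = 6*x²*6 = 36*x²)
392/s(13, t(4)) = 392/((36*13²)) = 392/((36*169)) = 392/6084 = 392*(1/6084) = 98/1521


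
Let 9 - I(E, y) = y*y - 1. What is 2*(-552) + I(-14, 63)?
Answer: -5063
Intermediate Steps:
I(E, y) = 10 - y² (I(E, y) = 9 - (y*y - 1) = 9 - (y² - 1) = 9 - (-1 + y²) = 9 + (1 - y²) = 10 - y²)
2*(-552) + I(-14, 63) = 2*(-552) + (10 - 1*63²) = -1104 + (10 - 1*3969) = -1104 + (10 - 3969) = -1104 - 3959 = -5063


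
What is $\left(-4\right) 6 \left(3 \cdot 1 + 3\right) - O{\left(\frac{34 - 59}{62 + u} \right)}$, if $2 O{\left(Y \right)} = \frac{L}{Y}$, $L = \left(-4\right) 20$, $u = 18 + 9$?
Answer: $- \frac{1432}{5} \approx -286.4$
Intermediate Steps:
$u = 27$
$L = -80$
$O{\left(Y \right)} = - \frac{40}{Y}$ ($O{\left(Y \right)} = \frac{\left(-80\right) \frac{1}{Y}}{2} = - \frac{40}{Y}$)
$\left(-4\right) 6 \left(3 \cdot 1 + 3\right) - O{\left(\frac{34 - 59}{62 + u} \right)} = \left(-4\right) 6 \left(3 \cdot 1 + 3\right) - - \frac{40}{\left(34 - 59\right) \frac{1}{62 + 27}} = - 24 \left(3 + 3\right) - - \frac{40}{\left(-25\right) \frac{1}{89}} = \left(-24\right) 6 - - \frac{40}{\left(-25\right) \frac{1}{89}} = -144 - - \frac{40}{- \frac{25}{89}} = -144 - \left(-40\right) \left(- \frac{89}{25}\right) = -144 - \frac{712}{5} = - \frac{1432}{5}$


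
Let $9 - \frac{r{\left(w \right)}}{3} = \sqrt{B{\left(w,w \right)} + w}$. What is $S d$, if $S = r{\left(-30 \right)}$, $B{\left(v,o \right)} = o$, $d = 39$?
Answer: $1053 - 234 i \sqrt{15} \approx 1053.0 - 906.28 i$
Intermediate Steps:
$r{\left(w \right)} = 27 - 3 \sqrt{2} \sqrt{w}$ ($r{\left(w \right)} = 27 - 3 \sqrt{w + w} = 27 - 3 \sqrt{2 w} = 27 - 3 \sqrt{2} \sqrt{w}$)
$S = 27 - 6 i \sqrt{15}$ ($S = 27 - 3 \sqrt{2} \sqrt{-30} = 27 - 3 \sqrt{2} i \sqrt{30} = 27 - 6 i \sqrt{15} \approx 27.0 - 23.238 i$)
$S d = \left(27 - 6 i \sqrt{15}\right) 39 = 1053 - 234 i \sqrt{15}$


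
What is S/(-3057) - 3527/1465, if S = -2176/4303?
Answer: -46391925977/19271007015 ≈ -2.4073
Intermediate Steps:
S = -2176/4303 (S = -2176*1/4303 = -2176/4303 ≈ -0.50569)
S/(-3057) - 3527/1465 = -2176/4303/(-3057) - 3527/1465 = -2176/4303*(-1/3057) - 3527*1/1465 = 2176/13154271 - 3527/1465 = -46391925977/19271007015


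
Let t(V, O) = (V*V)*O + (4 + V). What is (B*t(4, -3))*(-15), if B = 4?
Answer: 2400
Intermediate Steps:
t(V, O) = 4 + V + O*V² (t(V, O) = V²*O + (4 + V) = O*V² + (4 + V) = 4 + V + O*V²)
(B*t(4, -3))*(-15) = (4*(4 + 4 - 3*4²))*(-15) = (4*(4 + 4 - 3*16))*(-15) = (4*(4 + 4 - 48))*(-15) = (4*(-40))*(-15) = -160*(-15) = 2400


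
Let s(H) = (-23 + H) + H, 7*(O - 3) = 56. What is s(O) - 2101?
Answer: -2102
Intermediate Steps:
O = 11 (O = 3 + (⅐)*56 = 3 + 8 = 11)
s(H) = -23 + 2*H
s(O) - 2101 = (-23 + 2*11) - 2101 = (-23 + 22) - 2101 = -1 - 2101 = -2102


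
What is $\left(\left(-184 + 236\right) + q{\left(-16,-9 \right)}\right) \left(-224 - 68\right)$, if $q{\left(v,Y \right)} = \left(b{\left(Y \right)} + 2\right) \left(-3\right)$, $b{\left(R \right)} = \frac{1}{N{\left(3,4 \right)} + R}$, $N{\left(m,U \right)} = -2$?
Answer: $- \frac{148628}{11} \approx -13512.0$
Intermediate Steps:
$b{\left(R \right)} = \frac{1}{-2 + R}$
$q{\left(v,Y \right)} = -6 - \frac{3}{-2 + Y}$ ($q{\left(v,Y \right)} = \left(\frac{1}{-2 + Y} + 2\right) \left(-3\right) = \left(2 + \frac{1}{-2 + Y}\right) \left(-3\right) = -6 - \frac{3}{-2 + Y}$)
$\left(\left(-184 + 236\right) + q{\left(-16,-9 \right)}\right) \left(-224 - 68\right) = \left(\left(-184 + 236\right) + \frac{3 \left(3 - -18\right)}{-2 - 9}\right) \left(-224 - 68\right) = \left(52 + \frac{3 \left(3 + 18\right)}{-11}\right) \left(-224 - 68\right) = \left(52 + 3 \left(- \frac{1}{11}\right) 21\right) \left(-292\right) = \left(52 - \frac{63}{11}\right) \left(-292\right) = \frac{509}{11} \left(-292\right) = - \frac{148628}{11}$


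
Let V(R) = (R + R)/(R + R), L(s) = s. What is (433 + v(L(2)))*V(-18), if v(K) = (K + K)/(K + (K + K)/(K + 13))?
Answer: 7391/17 ≈ 434.76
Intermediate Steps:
v(K) = 2*K/(K + 2*K/(13 + K)) (v(K) = (2*K)/(K + (2*K)/(13 + K)) = (2*K)/(K + 2*K/(13 + K)) = 2*K/(K + 2*K/(13 + K)))
V(R) = 1 (V(R) = (2*R)/((2*R)) = (2*R)*(1/(2*R)) = 1)
(433 + v(L(2)))*V(-18) = (433 + 2*(13 + 2)/(15 + 2))*1 = (433 + 2*15/17)*1 = (433 + 2*(1/17)*15)*1 = (433 + 30/17)*1 = (7391/17)*1 = 7391/17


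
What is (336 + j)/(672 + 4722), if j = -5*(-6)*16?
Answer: 136/899 ≈ 0.15128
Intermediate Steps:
j = 480 (j = 30*16 = 480)
(336 + j)/(672 + 4722) = (336 + 480)/(672 + 4722) = 816/5394 = 816*(1/5394) = 136/899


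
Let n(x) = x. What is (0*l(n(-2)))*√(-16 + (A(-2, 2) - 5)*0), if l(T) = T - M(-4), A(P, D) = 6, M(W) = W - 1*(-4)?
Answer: 0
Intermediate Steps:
M(W) = 4 + W (M(W) = W + 4 = 4 + W)
l(T) = T (l(T) = T - (4 - 4) = T - 1*0 = T + 0 = T)
(0*l(n(-2)))*√(-16 + (A(-2, 2) - 5)*0) = (0*(-2))*√(-16 + (6 - 5)*0) = 0*√(-16 + 1*0) = 0*√(-16 + 0) = 0*√(-16) = 0*(4*I) = 0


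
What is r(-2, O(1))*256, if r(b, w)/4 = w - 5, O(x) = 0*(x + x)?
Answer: -5120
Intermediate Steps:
O(x) = 0 (O(x) = 0*(2*x) = 0)
r(b, w) = -20 + 4*w (r(b, w) = 4*(w - 5) = 4*(-5 + w) = -20 + 4*w)
r(-2, O(1))*256 = (-20 + 4*0)*256 = (-20 + 0)*256 = -20*256 = -5120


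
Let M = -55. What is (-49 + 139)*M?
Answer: -4950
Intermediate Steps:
(-49 + 139)*M = (-49 + 139)*(-55) = 90*(-55) = -4950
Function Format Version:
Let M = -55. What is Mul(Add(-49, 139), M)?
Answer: -4950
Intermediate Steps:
Mul(Add(-49, 139), M) = Mul(Add(-49, 139), -55) = Mul(90, -55) = -4950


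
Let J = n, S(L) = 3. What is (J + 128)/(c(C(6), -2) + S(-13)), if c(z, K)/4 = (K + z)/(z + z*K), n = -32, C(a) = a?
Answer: 288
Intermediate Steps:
c(z, K) = 4*(K + z)/(z + K*z) (c(z, K) = 4*((K + z)/(z + z*K)) = 4*((K + z)/(z + K*z)) = 4*(K + z)/(z + K*z))
J = -32
(J + 128)/(c(C(6), -2) + S(-13)) = (-32 + 128)/(4*(-2 + 6)/(6*(1 - 2)) + 3) = 96/(4*(1/6)*4/(-1) + 3) = 96/(4*(1/6)*(-1)*4 + 3) = 96/(-8/3 + 3) = 96/(1/3) = 96*3 = 288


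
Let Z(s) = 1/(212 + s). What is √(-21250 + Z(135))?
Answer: I*√2558690903/347 ≈ 145.77*I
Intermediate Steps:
√(-21250 + Z(135)) = √(-21250 + 1/(212 + 135)) = √(-21250 + 1/347) = √(-7373749/347) = I*√2558690903/347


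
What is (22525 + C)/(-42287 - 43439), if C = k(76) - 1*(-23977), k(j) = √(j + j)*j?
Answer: -23251/42863 - 76*√38/42863 ≈ -0.55338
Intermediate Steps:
k(j) = √2*j^(3/2) (k(j) = √(2*j)*j = (√2*√j)*j = √2*j^(3/2))
C = 23977 + 152*√38 (C = √2*76^(3/2) - 1*(-23977) = √2*(152*√19) + 23977 = 152*√38 + 23977 = 23977 + 152*√38 ≈ 24914.)
(22525 + C)/(-42287 - 43439) = (22525 + (23977 + 152*√38))/(-42287 - 43439) = (46502 + 152*√38)/(-85726) = (46502 + 152*√38)*(-1/85726) = -23251/42863 - 76*√38/42863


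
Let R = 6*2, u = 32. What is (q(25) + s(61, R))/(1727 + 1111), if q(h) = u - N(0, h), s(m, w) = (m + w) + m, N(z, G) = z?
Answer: 83/1419 ≈ 0.058492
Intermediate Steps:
R = 12
s(m, w) = w + 2*m
q(h) = 32 (q(h) = 32 - 1*0 = 32 + 0 = 32)
(q(25) + s(61, R))/(1727 + 1111) = (32 + (12 + 2*61))/(1727 + 1111) = (32 + (12 + 122))/2838 = (32 + 134)*(1/2838) = 166*(1/2838) = 83/1419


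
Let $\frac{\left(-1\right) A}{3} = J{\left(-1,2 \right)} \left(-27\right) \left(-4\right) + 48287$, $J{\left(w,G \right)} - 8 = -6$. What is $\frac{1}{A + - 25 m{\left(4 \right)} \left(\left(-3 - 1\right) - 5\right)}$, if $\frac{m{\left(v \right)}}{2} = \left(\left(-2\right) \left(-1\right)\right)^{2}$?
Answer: $- \frac{1}{143709} \approx -6.9585 \cdot 10^{-6}$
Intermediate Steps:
$J{\left(w,G \right)} = 2$ ($J{\left(w,G \right)} = 8 - 6 = 2$)
$m{\left(v \right)} = 8$ ($m{\left(v \right)} = 2 \left(\left(-2\right) \left(-1\right)\right)^{2} = 2 \cdot 2^{2} = 2 \cdot 4 = 8$)
$A = -145509$ ($A = - 3 \left(2 \left(-27\right) \left(-4\right) + 48287\right) = - 3 \left(\left(-54\right) \left(-4\right) + 48287\right) = - 3 \left(216 + 48287\right) = \left(-3\right) 48503 = -145509$)
$\frac{1}{A + - 25 m{\left(4 \right)} \left(\left(-3 - 1\right) - 5\right)} = \frac{1}{-145509 + \left(-25\right) 8 \left(\left(-3 - 1\right) - 5\right)} = \frac{1}{-145509 - 200 \left(-4 - 5\right)} = \frac{1}{-145509 - -1800} = \frac{1}{-145509 + 1800} = \frac{1}{-143709} = - \frac{1}{143709}$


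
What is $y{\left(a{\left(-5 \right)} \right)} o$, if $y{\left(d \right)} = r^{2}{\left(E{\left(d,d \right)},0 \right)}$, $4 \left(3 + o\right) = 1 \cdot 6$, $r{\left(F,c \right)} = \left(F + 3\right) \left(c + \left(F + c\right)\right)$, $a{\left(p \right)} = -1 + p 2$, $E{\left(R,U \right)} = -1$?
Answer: $-6$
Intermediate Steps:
$a{\left(p \right)} = -1 + 2 p$
$r{\left(F,c \right)} = \left(3 + F\right) \left(F + 2 c\right)$
$o = - \frac{3}{2}$ ($o = -3 + \frac{1 \cdot 6}{4} = -3 + \frac{1}{4} \cdot 6 = -3 + \frac{3}{2} = - \frac{3}{2} \approx -1.5$)
$y{\left(d \right)} = 4$ ($y{\left(d \right)} = \left(\left(-1\right)^{2} + 3 \left(-1\right) + 6 \cdot 0 + 2 \left(-1\right) 0\right)^{2} = \left(1 - 3 + 0 + 0\right)^{2} = \left(-2\right)^{2} = 4$)
$y{\left(a{\left(-5 \right)} \right)} o = 4 \left(- \frac{3}{2}\right) = -6$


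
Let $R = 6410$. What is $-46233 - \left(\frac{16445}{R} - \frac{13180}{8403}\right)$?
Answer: $- \frac{498062483225}{10772646} \approx -46234.0$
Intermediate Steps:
$-46233 - \left(\frac{16445}{R} - \frac{13180}{8403}\right) = -46233 - \left(\frac{16445}{6410} - \frac{13180}{8403}\right) = -46233 - \left(16445 \cdot \frac{1}{6410} - \frac{13180}{8403}\right) = -46233 - \left(\frac{3289}{1282} - \frac{13180}{8403}\right) = -46233 - \frac{10740707}{10772646} = - \frac{498062483225}{10772646}$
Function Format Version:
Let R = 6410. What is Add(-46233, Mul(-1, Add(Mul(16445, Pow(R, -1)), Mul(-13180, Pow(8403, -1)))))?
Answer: Rational(-498062483225, 10772646) ≈ -46234.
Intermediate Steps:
Add(-46233, Mul(-1, Add(Mul(16445, Pow(R, -1)), Mul(-13180, Pow(8403, -1))))) = Add(-46233, Mul(-1, Add(Mul(16445, Pow(6410, -1)), Mul(-13180, Pow(8403, -1))))) = Add(-46233, Mul(-1, Add(Mul(16445, Rational(1, 6410)), Mul(-13180, Rational(1, 8403))))) = Add(-46233, Mul(-1, Add(Rational(3289, 1282), Rational(-13180, 8403)))) = Add(-46233, Mul(-1, Rational(10740707, 10772646))) = Add(-46233, Rational(-10740707, 10772646)) = Rational(-498062483225, 10772646)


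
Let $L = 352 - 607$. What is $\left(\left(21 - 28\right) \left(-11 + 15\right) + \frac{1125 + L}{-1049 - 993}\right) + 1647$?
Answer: $\frac{1652564}{1021} \approx 1618.6$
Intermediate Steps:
$L = -255$ ($L = 352 - 607 = -255$)
$\left(\left(21 - 28\right) \left(-11 + 15\right) + \frac{1125 + L}{-1049 - 993}\right) + 1647 = \left(\left(21 - 28\right) \left(-11 + 15\right) + \frac{1125 - 255}{-1049 - 993}\right) + 1647 = \left(\left(-7\right) 4 + \frac{870}{-2042}\right) + 1647 = \left(-28 + 870 \left(- \frac{1}{2042}\right)\right) + 1647 = \left(-28 - \frac{435}{1021}\right) + 1647 = - \frac{29023}{1021} + 1647 = \frac{1652564}{1021}$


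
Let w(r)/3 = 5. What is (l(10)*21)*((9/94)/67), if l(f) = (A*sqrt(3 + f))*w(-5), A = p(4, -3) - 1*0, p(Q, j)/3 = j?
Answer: -25515*sqrt(13)/6298 ≈ -14.607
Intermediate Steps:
p(Q, j) = 3*j
A = -9 (A = 3*(-3) - 1*0 = -9 + 0 = -9)
w(r) = 15 (w(r) = 3*5 = 15)
l(f) = -135*sqrt(3 + f) (l(f) = -9*sqrt(3 + f)*15 = -135*sqrt(3 + f))
(l(10)*21)*((9/94)/67) = (-135*sqrt(3 + 10)*21)*((9/94)/67) = (-135*sqrt(13)*21)*((9*(1/94))*(1/67)) = (-2835*sqrt(13))*((9/94)*(1/67)) = -2835*sqrt(13)*(9/6298) = -25515*sqrt(13)/6298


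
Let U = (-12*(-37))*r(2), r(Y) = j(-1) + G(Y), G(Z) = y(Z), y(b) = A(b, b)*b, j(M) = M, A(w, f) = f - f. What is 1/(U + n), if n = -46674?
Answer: -1/47118 ≈ -2.1223e-5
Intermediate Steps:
A(w, f) = 0
y(b) = 0 (y(b) = 0*b = 0)
G(Z) = 0
r(Y) = -1 (r(Y) = -1 + 0 = -1)
U = -444 (U = -12*(-37)*(-1) = 444*(-1) = -444)
1/(U + n) = 1/(-444 - 46674) = 1/(-47118) = -1/47118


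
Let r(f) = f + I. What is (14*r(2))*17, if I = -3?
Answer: -238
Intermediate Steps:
r(f) = -3 + f (r(f) = f - 3 = -3 + f)
(14*r(2))*17 = (14*(-3 + 2))*17 = (14*(-1))*17 = -14*17 = -238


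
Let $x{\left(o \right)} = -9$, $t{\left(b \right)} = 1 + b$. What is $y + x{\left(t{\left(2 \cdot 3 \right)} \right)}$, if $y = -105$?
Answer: $-114$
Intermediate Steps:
$y + x{\left(t{\left(2 \cdot 3 \right)} \right)} = -105 - 9 = -114$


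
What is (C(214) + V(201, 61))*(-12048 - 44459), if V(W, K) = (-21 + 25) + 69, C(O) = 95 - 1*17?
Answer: -8532557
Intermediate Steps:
C(O) = 78 (C(O) = 95 - 17 = 78)
V(W, K) = 73 (V(W, K) = 4 + 69 = 73)
(C(214) + V(201, 61))*(-12048 - 44459) = (78 + 73)*(-12048 - 44459) = 151*(-56507) = -8532557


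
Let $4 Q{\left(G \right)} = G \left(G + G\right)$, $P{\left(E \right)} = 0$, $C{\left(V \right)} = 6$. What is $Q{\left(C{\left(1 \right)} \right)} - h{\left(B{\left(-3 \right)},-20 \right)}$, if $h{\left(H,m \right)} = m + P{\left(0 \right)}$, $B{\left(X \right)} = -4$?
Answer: $38$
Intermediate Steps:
$Q{\left(G \right)} = \frac{G^{2}}{2}$ ($Q{\left(G \right)} = \frac{G \left(G + G\right)}{4} = \frac{G 2 G}{4} = \frac{2 G^{2}}{4} = \frac{G^{2}}{2}$)
$h{\left(H,m \right)} = m$ ($h{\left(H,m \right)} = m + 0 = m$)
$Q{\left(C{\left(1 \right)} \right)} - h{\left(B{\left(-3 \right)},-20 \right)} = \frac{6^{2}}{2} - -20 = \frac{1}{2} \cdot 36 + 20 = 18 + 20 = 38$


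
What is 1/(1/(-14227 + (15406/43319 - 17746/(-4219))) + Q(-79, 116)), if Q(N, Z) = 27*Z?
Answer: 2599333486559/8141112297139927 ≈ 0.00031928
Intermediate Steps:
1/(1/(-14227 + (15406/43319 - 17746/(-4219))) + Q(-79, 116)) = 1/(1/(-14227 + (15406/43319 - 17746/(-4219))) + 27*116) = 1/(1/(-14227 + (15406*(1/43319) - 17746*(-1/4219))) + 3132) = 1/(1/(-14227 + (15406/43319 + 17746/4219)) + 3132) = 1/(1/(-14227 + 833736888/182762861) + 3132) = 1/(1/(-2599333486559/182762861) + 3132) = 1/(-182762861/2599333486559 + 3132) = 1/(8141112297139927/2599333486559) = 2599333486559/8141112297139927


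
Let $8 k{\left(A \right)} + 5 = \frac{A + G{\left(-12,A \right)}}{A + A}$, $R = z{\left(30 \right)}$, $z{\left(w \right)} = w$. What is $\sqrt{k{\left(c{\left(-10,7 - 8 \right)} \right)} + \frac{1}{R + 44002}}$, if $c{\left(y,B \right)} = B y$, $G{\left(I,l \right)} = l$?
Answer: $\frac{i \sqrt{946645}}{1376} \approx 0.70709 i$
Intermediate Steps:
$R = 30$
$k{\left(A \right)} = - \frac{1}{2}$ ($k{\left(A \right)} = - \frac{5}{8} + \frac{\left(A + A\right) \frac{1}{A + A}}{8} = - \frac{5}{8} + \frac{2 A \frac{1}{2 A}}{8} = - \frac{5}{8} + \frac{1}{8} \cdot 1 = - \frac{5}{8} + \frac{1}{8} = - \frac{1}{2}$)
$\sqrt{k{\left(c{\left(-10,7 - 8 \right)} \right)} + \frac{1}{R + 44002}} = \sqrt{- \frac{1}{2} + \frac{1}{30 + 44002}} = \sqrt{- \frac{1}{2} + \frac{1}{44032}} = \sqrt{- \frac{22015}{44032}} = \frac{i \sqrt{946645}}{1376}$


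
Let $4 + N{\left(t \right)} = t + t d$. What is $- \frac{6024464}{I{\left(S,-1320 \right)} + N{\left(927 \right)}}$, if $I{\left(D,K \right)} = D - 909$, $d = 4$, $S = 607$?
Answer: $- \frac{6024464}{4329} \approx -1391.7$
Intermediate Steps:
$N{\left(t \right)} = -4 + 5 t$ ($N{\left(t \right)} = -4 + \left(t + t 4\right) = -4 + \left(t + 4 t\right) = -4 + 5 t$)
$I{\left(D,K \right)} = -909 + D$
$- \frac{6024464}{I{\left(S,-1320 \right)} + N{\left(927 \right)}} = - \frac{6024464}{\left(-909 + 607\right) + \left(-4 + 5 \cdot 927\right)} = - \frac{6024464}{-302 + \left(-4 + 4635\right)} = - \frac{6024464}{-302 + 4631} = - \frac{6024464}{4329}$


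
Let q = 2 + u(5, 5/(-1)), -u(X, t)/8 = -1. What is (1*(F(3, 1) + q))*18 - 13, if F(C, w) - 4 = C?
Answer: 293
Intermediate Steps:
u(X, t) = 8 (u(X, t) = -8*(-1) = 8)
F(C, w) = 4 + C
q = 10 (q = 2 + 8 = 10)
(1*(F(3, 1) + q))*18 - 13 = (1*((4 + 3) + 10))*18 - 13 = (1*(7 + 10))*18 - 13 = (1*17)*18 - 13 = 17*18 - 13 = 306 - 13 = 293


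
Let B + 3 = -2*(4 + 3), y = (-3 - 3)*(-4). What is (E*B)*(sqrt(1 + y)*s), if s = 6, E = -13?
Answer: 6630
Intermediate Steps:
y = 24 (y = -6*(-4) = 24)
B = -17 (B = -3 - 2*(4 + 3) = -3 - 2*7 = -3 - 14 = -17)
(E*B)*(sqrt(1 + y)*s) = (-13*(-17))*(sqrt(1 + 24)*6) = 221*(sqrt(25)*6) = 221*(5*6) = 221*30 = 6630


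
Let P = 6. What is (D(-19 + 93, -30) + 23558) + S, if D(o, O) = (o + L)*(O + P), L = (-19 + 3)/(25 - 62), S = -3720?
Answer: 667910/37 ≈ 18052.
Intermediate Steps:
L = 16/37 (L = -16/(-37) = -16*(-1/37) = 16/37 ≈ 0.43243)
D(o, O) = (6 + O)*(16/37 + o) (D(o, O) = (o + 16/37)*(O + 6) = (16/37 + o)*(6 + O) = (6 + O)*(16/37 + o))
(D(-19 + 93, -30) + 23558) + S = ((96/37 + 6*(-19 + 93) + (16/37)*(-30) - 30*(-19 + 93)) + 23558) - 3720 = ((96/37 + 6*74 - 480/37 - 30*74) + 23558) - 3720 = ((96/37 + 444 - 480/37 - 2220) + 23558) - 3720 = (-66096/37 + 23558) - 3720 = 805550/37 - 3720 = 667910/37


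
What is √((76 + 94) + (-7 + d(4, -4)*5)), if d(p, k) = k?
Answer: √143 ≈ 11.958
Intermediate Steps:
√((76 + 94) + (-7 + d(4, -4)*5)) = √((76 + 94) + (-7 - 4*5)) = √(170 + (-7 - 20)) = √(170 - 27) = √143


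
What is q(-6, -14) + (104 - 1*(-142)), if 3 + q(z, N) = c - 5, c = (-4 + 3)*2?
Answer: 236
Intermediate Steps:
c = -2 (c = -1*2 = -2)
q(z, N) = -10 (q(z, N) = -3 + (-2 - 5) = -3 - 7 = -10)
q(-6, -14) + (104 - 1*(-142)) = -10 + (104 - 1*(-142)) = -10 + (104 + 142) = -10 + 246 = 236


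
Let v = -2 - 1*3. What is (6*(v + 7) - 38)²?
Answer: 676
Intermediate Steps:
v = -5 (v = -2 - 3 = -5)
(6*(v + 7) - 38)² = (6*(-5 + 7) - 38)² = (6*2 - 38)² = (12 - 38)² = (-26)² = 676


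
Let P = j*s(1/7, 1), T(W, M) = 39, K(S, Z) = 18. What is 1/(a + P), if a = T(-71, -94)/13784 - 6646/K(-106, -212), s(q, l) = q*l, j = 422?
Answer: -868392/268275535 ≈ -0.0032369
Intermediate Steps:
s(q, l) = l*q
a = -45803881/124056 (a = 39/13784 - 6646/18 = 39*(1/13784) - 6646*1/18 = 39/13784 - 3323/9 = -45803881/124056 ≈ -369.22)
P = 422/7 (P = 422*(1/7) = 422*(1*(⅐)) = 422*(⅐) = 422/7 ≈ 60.286)
1/(a + P) = 1/(-45803881/124056 + 422/7) = 1/(-268275535/868392) = -868392/268275535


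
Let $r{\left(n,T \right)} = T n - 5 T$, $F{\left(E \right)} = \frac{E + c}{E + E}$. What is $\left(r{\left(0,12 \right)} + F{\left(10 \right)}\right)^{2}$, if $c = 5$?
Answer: $\frac{56169}{16} \approx 3510.6$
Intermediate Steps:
$F{\left(E \right)} = \frac{5 + E}{2 E}$ ($F{\left(E \right)} = \frac{E + 5}{E + E} = \frac{5 + E}{2 E}$)
$r{\left(n,T \right)} = - 5 T + T n$
$\left(r{\left(0,12 \right)} + F{\left(10 \right)}\right)^{2} = \left(12 \left(-5 + 0\right) + \frac{5 + 10}{2 \cdot 10}\right)^{2} = \left(12 \left(-5\right) + \frac{1}{2} \cdot \frac{1}{10} \cdot 15\right)^{2} = \left(-60 + \frac{3}{4}\right)^{2} = \left(- \frac{237}{4}\right)^{2} = \frac{56169}{16}$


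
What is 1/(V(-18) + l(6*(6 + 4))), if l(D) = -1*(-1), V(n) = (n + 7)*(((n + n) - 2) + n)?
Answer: 1/617 ≈ 0.0016207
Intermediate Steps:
V(n) = (-2 + 3*n)*(7 + n) (V(n) = (7 + n)*((2*n - 2) + n) = (7 + n)*((-2 + 2*n) + n) = (7 + n)*(-2 + 3*n) = (-2 + 3*n)*(7 + n))
l(D) = 1
1/(V(-18) + l(6*(6 + 4))) = 1/((-14 + 3*(-18)² + 19*(-18)) + 1) = 1/((-14 + 3*324 - 342) + 1) = 1/((-14 + 972 - 342) + 1) = 1/(616 + 1) = 1/617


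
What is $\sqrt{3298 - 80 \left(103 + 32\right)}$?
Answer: $11 i \sqrt{62} \approx 86.614 i$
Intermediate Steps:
$\sqrt{3298 - 80 \left(103 + 32\right)} = \sqrt{3298 - 10800} = \sqrt{-7502} = 11 i \sqrt{62}$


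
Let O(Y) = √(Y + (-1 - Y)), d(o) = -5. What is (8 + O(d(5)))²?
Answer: (8 + I)² ≈ 63.0 + 16.0*I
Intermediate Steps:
O(Y) = I (O(Y) = √(-1) = I)
(8 + O(d(5)))² = (8 + I)²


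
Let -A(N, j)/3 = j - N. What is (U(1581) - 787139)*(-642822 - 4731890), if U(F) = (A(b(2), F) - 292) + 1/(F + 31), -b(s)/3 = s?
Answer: 1715894949684034/403 ≈ 4.2578e+12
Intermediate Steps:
b(s) = -3*s
A(N, j) = -3*j + 3*N (A(N, j) = -3*(j - N) = -3*j + 3*N)
U(F) = -310 + 1/(31 + F) - 3*F (U(F) = ((-3*F + 3*(-3*2)) - 292) + 1/(F + 31) = ((-3*F + 3*(-6)) - 292) + 1/(31 + F) = ((-3*F - 18) - 292) + 1/(31 + F) = ((-18 - 3*F) - 292) + 1/(31 + F) = (-310 - 3*F) + 1/(31 + F) = -310 + 1/(31 + F) - 3*F)
(U(1581) - 787139)*(-642822 - 4731890) = ((-9609 - 403*1581 - 3*1581²)/(31 + 1581) - 787139)*(-642822 - 4731890) = ((-9609 - 637143 - 3*2499561)/1612 - 787139)*(-5374712) = ((-9609 - 637143 - 7498683)/1612 - 787139)*(-5374712) = ((1/1612)*(-8145435) - 787139)*(-5374712) = (-8145435/1612 - 787139)*(-5374712) = -1277013503/1612*(-5374712) = 1715894949684034/403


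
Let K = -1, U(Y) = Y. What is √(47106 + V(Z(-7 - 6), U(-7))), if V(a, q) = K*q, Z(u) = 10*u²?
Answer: √47113 ≈ 217.06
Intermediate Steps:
V(a, q) = -q
√(47106 + V(Z(-7 - 6), U(-7))) = √(47106 - 1*(-7)) = √(47106 + 7) = √47113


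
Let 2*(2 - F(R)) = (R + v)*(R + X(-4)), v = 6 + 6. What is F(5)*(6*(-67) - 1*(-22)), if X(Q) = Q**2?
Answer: 67070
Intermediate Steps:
v = 12
F(R) = 2 - (12 + R)*(16 + R)/2 (F(R) = 2 - (R + 12)*(R + (-4)**2)/2 = 2 - (12 + R)*(R + 16)/2 = 2 - (12 + R)*(16 + R)/2)
F(5)*(6*(-67) - 1*(-22)) = (-94 - 14*5 - 1/2*5**2)*(6*(-67) - 1*(-22)) = (-94 - 70 - 1/2*25)*(-402 + 22) = (-94 - 70 - 25/2)*(-380) = -353/2*(-380) = 67070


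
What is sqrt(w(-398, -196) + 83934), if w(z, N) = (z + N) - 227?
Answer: sqrt(83113) ≈ 288.29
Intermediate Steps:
w(z, N) = -227 + N + z (w(z, N) = (N + z) - 227 = -227 + N + z)
sqrt(w(-398, -196) + 83934) = sqrt((-227 - 196 - 398) + 83934) = sqrt(-821 + 83934) = sqrt(83113)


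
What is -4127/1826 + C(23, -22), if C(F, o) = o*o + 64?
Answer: 996521/1826 ≈ 545.74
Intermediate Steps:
C(F, o) = 64 + o² (C(F, o) = o² + 64 = 64 + o²)
-4127/1826 + C(23, -22) = -4127/1826 + (64 + (-22)²) = -4127*1/1826 + (64 + 484) = -4127/1826 + 548 = 996521/1826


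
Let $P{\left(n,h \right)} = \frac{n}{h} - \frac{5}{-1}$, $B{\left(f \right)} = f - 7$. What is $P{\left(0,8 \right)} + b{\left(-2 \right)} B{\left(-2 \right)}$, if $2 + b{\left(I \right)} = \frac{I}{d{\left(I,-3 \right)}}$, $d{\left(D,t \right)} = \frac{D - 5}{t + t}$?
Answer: $\frac{269}{7} \approx 38.429$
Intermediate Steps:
$d{\left(D,t \right)} = \frac{-5 + D}{2 t}$
$B{\left(f \right)} = -7 + f$
$b{\left(I \right)} = -2 + \frac{I}{\frac{5}{6} - \frac{I}{6}}$ ($b{\left(I \right)} = -2 + \frac{I}{\frac{1}{2} \frac{1}{-3} \left(-5 + I\right)} = -2 + \frac{I}{\frac{1}{2} \left(- \frac{1}{3}\right) \left(-5 + I\right)} = -2 + \frac{I}{\frac{5}{6} - \frac{I}{6}}$)
$P{\left(n,h \right)} = 5 + \frac{n}{h}$ ($P{\left(n,h \right)} = \frac{n}{h} - -5 = \frac{n}{h} + 5 = 5 + \frac{n}{h}$)
$P{\left(0,8 \right)} + b{\left(-2 \right)} B{\left(-2 \right)} = \left(5 + \frac{0}{8}\right) + \frac{2 \left(-5 + 4 \left(-2\right)\right)}{5 - -2} \left(-7 - 2\right) = \left(5 + 0 \cdot \frac{1}{8}\right) + \frac{2 \left(-5 - 8\right)}{5 + 2} \left(-9\right) = \left(5 + 0\right) + 2 \cdot \frac{1}{7} \left(-13\right) \left(-9\right) = 5 + 2 \cdot \frac{1}{7} \left(-13\right) \left(-9\right) = 5 - - \frac{234}{7} = 5 + \frac{234}{7} = \frac{269}{7}$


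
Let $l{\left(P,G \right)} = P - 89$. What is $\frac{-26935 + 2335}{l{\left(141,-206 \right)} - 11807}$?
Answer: $\frac{4920}{2351} \approx 2.0927$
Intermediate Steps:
$l{\left(P,G \right)} = -89 + P$
$\frac{-26935 + 2335}{l{\left(141,-206 \right)} - 11807} = \frac{-26935 + 2335}{\left(-89 + 141\right) - 11807} = - \frac{24600}{52 - 11807} = - \frac{24600}{-11755} = \left(-24600\right) \left(- \frac{1}{11755}\right) = \frac{4920}{2351}$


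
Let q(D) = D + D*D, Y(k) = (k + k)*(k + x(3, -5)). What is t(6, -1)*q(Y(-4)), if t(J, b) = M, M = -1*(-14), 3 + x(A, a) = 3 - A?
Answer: 44688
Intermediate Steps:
x(A, a) = -A (x(A, a) = -3 + (3 - A) = -A)
Y(k) = 2*k*(-3 + k) (Y(k) = (k + k)*(k - 1*3) = (2*k)*(k - 3) = (2*k)*(-3 + k) = 2*k*(-3 + k))
q(D) = D + D²
M = 14
t(J, b) = 14
t(6, -1)*q(Y(-4)) = 14*((2*(-4)*(-3 - 4))*(1 + 2*(-4)*(-3 - 4))) = 14*((2*(-4)*(-7))*(1 + 2*(-4)*(-7))) = 14*(56*(1 + 56)) = 14*(56*57) = 14*3192 = 44688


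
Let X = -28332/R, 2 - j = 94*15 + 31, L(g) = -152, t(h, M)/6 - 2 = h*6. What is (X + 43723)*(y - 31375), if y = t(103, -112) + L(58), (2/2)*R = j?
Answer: -1750331886303/1439 ≈ -1.2164e+9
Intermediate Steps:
t(h, M) = 12 + 36*h (t(h, M) = 12 + 6*(h*6) = 12 + 6*(6*h) = 12 + 36*h)
j = -1439 (j = 2 - (94*15 + 31) = 2 - (1410 + 31) = 2 - 1*1441 = 2 - 1441 = -1439)
R = -1439
y = 3568 (y = (12 + 36*103) - 152 = (12 + 3708) - 152 = 3720 - 152 = 3568)
X = 28332/1439 (X = -28332/(-1439) = -28332*(-1/1439) = 28332/1439 ≈ 19.689)
(X + 43723)*(y - 31375) = (28332/1439 + 43723)*(3568 - 31375) = (62945729/1439)*(-27807) = -1750331886303/1439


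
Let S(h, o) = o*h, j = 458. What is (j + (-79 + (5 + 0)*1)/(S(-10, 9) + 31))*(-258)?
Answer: -6990768/59 ≈ -1.1849e+5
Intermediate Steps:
S(h, o) = h*o
(j + (-79 + (5 + 0)*1)/(S(-10, 9) + 31))*(-258) = (458 + (-79 + (5 + 0)*1)/(-10*9 + 31))*(-258) = (458 + (-79 + 5*1)/(-90 + 31))*(-258) = (458 + (-79 + 5)/(-59))*(-258) = (458 - 74*(-1/59))*(-258) = (458 + 74/59)*(-258) = (27096/59)*(-258) = -6990768/59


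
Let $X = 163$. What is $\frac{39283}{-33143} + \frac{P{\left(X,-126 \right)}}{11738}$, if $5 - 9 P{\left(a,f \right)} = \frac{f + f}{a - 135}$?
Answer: $- \frac{2074735342}{1750646403} \approx -1.1851$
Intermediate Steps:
$P{\left(a,f \right)} = \frac{5}{9} - \frac{2 f}{9 \left(-135 + a\right)}$ ($P{\left(a,f \right)} = \frac{5}{9} - \frac{\left(f + f\right) \frac{1}{a - 135}}{9} = \frac{5}{9} - \frac{2 f \frac{1}{-135 + a}}{9} = \frac{5}{9} - \frac{2 f}{9 \left(-135 + a\right)}$)
$\frac{39283}{-33143} + \frac{P{\left(X,-126 \right)}}{11738} = \frac{39283}{-33143} + \frac{\frac{1}{9} \frac{1}{-135 + 163} \left(-675 - -252 + 5 \cdot 163\right)}{11738} = 39283 \left(- \frac{1}{33143}\right) + \frac{-675 + 252 + 815}{9 \cdot 28} \cdot \frac{1}{11738} = - \frac{39283}{33143} + \frac{1}{9} \cdot \frac{1}{28} \cdot 392 \cdot \frac{1}{11738} = - \frac{39283}{33143} + \frac{14}{9} \cdot \frac{1}{11738} = - \frac{39283}{33143} + \frac{7}{52821} = - \frac{2074735342}{1750646403}$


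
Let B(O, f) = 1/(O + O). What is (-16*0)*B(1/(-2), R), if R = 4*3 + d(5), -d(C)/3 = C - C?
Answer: 0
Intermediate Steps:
d(C) = 0 (d(C) = -3*(C - C) = -3*0 = 0)
R = 12 (R = 4*3 + 0 = 12 + 0 = 12)
B(O, f) = 1/(2*O)
(-16*0)*B(1/(-2), R) = (-16*0)*(1/(2*((1/(-2))))) = 0*(1/(2*((1*(-½))))) = 0*(1/(2*(-½))) = 0*((½)*(-2)) = 0*(-1) = 0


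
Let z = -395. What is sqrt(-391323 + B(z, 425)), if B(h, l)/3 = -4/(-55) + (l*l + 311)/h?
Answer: 15*I*sqrt(1317997527)/869 ≈ 626.66*I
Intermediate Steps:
B(h, l) = 12/55 + 3*(311 + l**2)/h (B(h, l) = 3*(-4/(-55) + (l*l + 311)/h) = 3*(-4*(-1/55) + (l**2 + 311)/h) = 3*(4/55 + (311 + l**2)/h) = 12/55 + 3*(311 + l**2)/h)
sqrt(-391323 + B(z, 425)) = sqrt(-391323 + (3/55)*(17105 + 4*(-395) + 55*425**2)/(-395)) = sqrt(-391323 + (3/55)*(-1/395)*(17105 - 1580 + 55*180625)) = sqrt(-391323 + (3/55)*(-1/395)*(17105 - 1580 + 9934375)) = sqrt(-391323 + (3/55)*(-1/395)*9949900) = sqrt(-391323 - 1193988/869) = sqrt(-341253675/869) = 15*I*sqrt(1317997527)/869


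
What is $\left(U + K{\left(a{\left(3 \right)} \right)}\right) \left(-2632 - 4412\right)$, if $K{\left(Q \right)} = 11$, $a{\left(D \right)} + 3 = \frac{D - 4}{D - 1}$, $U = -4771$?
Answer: $33529440$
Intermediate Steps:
$a{\left(D \right)} = -3 + \frac{-4 + D}{-1 + D}$ ($a{\left(D \right)} = -3 + \frac{D - 4}{D - 1} = -3 + \frac{-4 + D}{-1 + D}$)
$\left(U + K{\left(a{\left(3 \right)} \right)}\right) \left(-2632 - 4412\right) = \left(-4771 + 11\right) \left(-2632 - 4412\right) = \left(-4760\right) \left(-7044\right) = 33529440$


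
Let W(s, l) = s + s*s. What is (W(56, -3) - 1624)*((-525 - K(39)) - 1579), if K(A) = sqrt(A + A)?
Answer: -3299072 - 1568*sqrt(78) ≈ -3.3129e+6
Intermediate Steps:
K(A) = sqrt(2)*sqrt(A) (K(A) = sqrt(2*A) = sqrt(2)*sqrt(A))
W(s, l) = s + s**2
(W(56, -3) - 1624)*((-525 - K(39)) - 1579) = (56*(1 + 56) - 1624)*((-525 - sqrt(2)*sqrt(39)) - 1579) = (56*57 - 1624)*((-525 - sqrt(78)) - 1579) = (3192 - 1624)*(-2104 - sqrt(78)) = 1568*(-2104 - sqrt(78)) = -3299072 - 1568*sqrt(78)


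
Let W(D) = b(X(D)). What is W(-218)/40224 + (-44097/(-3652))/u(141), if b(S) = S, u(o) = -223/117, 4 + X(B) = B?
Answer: -8654602087/1364927696 ≈ -6.3407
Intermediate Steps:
X(B) = -4 + B
u(o) = -223/117 (u(o) = -223*1/117 = -223/117)
W(D) = -4 + D
W(-218)/40224 + (-44097/(-3652))/u(141) = (-4 - 218)/40224 + (-44097/(-3652))/(-223/117) = -222*1/40224 - 44097*(-1/3652)*(-117/223) = -37/6704 + (44097/3652)*(-117/223) = -37/6704 - 5159349/814396 = -8654602087/1364927696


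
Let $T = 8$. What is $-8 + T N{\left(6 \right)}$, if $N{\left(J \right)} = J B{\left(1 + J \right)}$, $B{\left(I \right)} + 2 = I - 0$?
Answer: $232$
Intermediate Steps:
$B{\left(I \right)} = -2 + I$ ($B{\left(I \right)} = -2 + \left(I - 0\right) = -2 + \left(I + 0\right) = -2 + I$)
$N{\left(J \right)} = J \left(-1 + J\right)$ ($N{\left(J \right)} = J \left(-2 + \left(1 + J\right)\right) = J \left(-1 + J\right)$)
$-8 + T N{\left(6 \right)} = -8 + 8 \cdot 6 \left(-1 + 6\right) = -8 + 8 \cdot 6 \cdot 5 = -8 + 8 \cdot 30 = -8 + 240 = 232$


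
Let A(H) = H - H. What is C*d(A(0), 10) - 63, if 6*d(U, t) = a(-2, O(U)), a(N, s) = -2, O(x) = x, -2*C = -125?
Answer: -503/6 ≈ -83.833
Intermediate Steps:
C = 125/2 (C = -½*(-125) = 125/2 ≈ 62.500)
A(H) = 0
d(U, t) = -⅓ (d(U, t) = (⅙)*(-2) = -⅓)
C*d(A(0), 10) - 63 = (125/2)*(-⅓) - 63 = -125/6 - 63 = -503/6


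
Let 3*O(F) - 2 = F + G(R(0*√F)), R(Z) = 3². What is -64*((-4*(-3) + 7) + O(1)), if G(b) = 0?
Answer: -1280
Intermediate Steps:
R(Z) = 9
O(F) = ⅔ + F/3 (O(F) = ⅔ + (F + 0)/3 = ⅔ + F/3)
-64*((-4*(-3) + 7) + O(1)) = -64*((-4*(-3) + 7) + (⅔ + (⅓)*1)) = -64*((12 + 7) + (⅔ + ⅓)) = -64*(19 + 1) = -64*20 = -1280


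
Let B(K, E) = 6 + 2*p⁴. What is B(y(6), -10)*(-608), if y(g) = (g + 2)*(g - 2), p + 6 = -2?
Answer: -4984384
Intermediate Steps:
p = -8 (p = -6 - 2 = -8)
y(g) = (-2 + g)*(2 + g) (y(g) = (2 + g)*(-2 + g) = (-2 + g)*(2 + g))
B(K, E) = 8198 (B(K, E) = 6 + 2*(-8)⁴ = 6 + 2*4096 = 6 + 8192 = 8198)
B(y(6), -10)*(-608) = 8198*(-608) = -4984384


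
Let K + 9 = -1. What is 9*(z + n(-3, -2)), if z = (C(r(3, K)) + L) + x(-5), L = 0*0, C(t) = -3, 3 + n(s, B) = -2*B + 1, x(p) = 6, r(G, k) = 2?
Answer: 45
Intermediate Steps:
K = -10 (K = -9 - 1 = -10)
n(s, B) = -2 - 2*B (n(s, B) = -3 + (-2*B + 1) = -3 + (1 - 2*B) = -2 - 2*B)
L = 0
z = 3 (z = (-3 + 0) + 6 = -3 + 6 = 3)
9*(z + n(-3, -2)) = 9*(3 + (-2 - 2*(-2))) = 9*(3 + (-2 + 4)) = 9*(3 + 2) = 9*5 = 45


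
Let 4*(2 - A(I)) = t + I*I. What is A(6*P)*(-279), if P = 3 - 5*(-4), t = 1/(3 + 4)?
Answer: 37177587/28 ≈ 1.3278e+6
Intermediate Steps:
t = 1/7 ≈ 0.14286
P = 23 (P = 3 + 20 = 23)
A(I) = 55/28 - I**2/4 (A(I) = 2 - (1/7 + I*I)/4 = 2 - (1/7 + I**2)/4 = 2 + (-1/28 - I**2/4) = 55/28 - I**2/4)
A(6*P)*(-279) = (55/28 - (6*23)**2/4)*(-279) = (55/28 - 1/4*138**2)*(-279) = (55/28 - 1/4*19044)*(-279) = (55/28 - 4761)*(-279) = -133253/28*(-279) = 37177587/28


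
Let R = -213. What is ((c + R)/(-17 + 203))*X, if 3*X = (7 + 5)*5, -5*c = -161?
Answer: -1808/93 ≈ -19.441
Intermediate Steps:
c = 161/5 (c = -⅕*(-161) = 161/5 ≈ 32.200)
X = 20 (X = ((7 + 5)*5)/3 = (12*5)/3 = (⅓)*60 = 20)
((c + R)/(-17 + 203))*X = ((161/5 - 213)/(-17 + 203))*20 = -904/5/186*20 = -904/5*1/186*20 = -452/465*20 = -1808/93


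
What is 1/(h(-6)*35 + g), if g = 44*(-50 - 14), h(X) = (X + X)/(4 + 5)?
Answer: -3/8588 ≈ -0.00034932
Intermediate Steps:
h(X) = 2*X/9 (h(X) = (2*X)/9 = (2*X)*(⅑) = 2*X/9)
g = -2816 (g = 44*(-64) = -2816)
1/(h(-6)*35 + g) = 1/(((2/9)*(-6))*35 - 2816) = 1/(-4/3*35 - 2816) = 1/(-140/3 - 2816) = 1/(-8588/3) = -3/8588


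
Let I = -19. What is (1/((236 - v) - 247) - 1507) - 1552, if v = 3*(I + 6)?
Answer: -85651/28 ≈ -3059.0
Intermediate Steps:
v = -39 (v = 3*(-19 + 6) = 3*(-13) = -39)
(1/((236 - v) - 247) - 1507) - 1552 = (1/((236 - 1*(-39)) - 247) - 1507) - 1552 = (1/((236 + 39) - 247) - 1507) - 1552 = (1/(275 - 247) - 1507) - 1552 = (1/28 - 1507) - 1552 = -42195/28 - 1552 = -85651/28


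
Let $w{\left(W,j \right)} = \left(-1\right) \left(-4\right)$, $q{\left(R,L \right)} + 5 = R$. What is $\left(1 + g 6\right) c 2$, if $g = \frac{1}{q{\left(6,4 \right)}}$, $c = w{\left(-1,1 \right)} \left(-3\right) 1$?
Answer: $-168$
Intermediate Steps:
$q{\left(R,L \right)} = -5 + R$
$w{\left(W,j \right)} = 4$
$c = -12$ ($c = 4 \left(-3\right) 1 = \left(-12\right) 1 = -12$)
$g = 1$ ($g = \frac{1}{-5 + 6} = 1^{-1} = 1$)
$\left(1 + g 6\right) c 2 = \left(1 + 1 \cdot 6\right) \left(-12\right) 2 = \left(1 + 6\right) \left(-12\right) 2 = 7 \left(-12\right) 2 = \left(-84\right) 2 = -168$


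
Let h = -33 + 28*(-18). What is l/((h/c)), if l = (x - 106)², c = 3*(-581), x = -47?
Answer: 13600629/179 ≈ 75981.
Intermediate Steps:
h = -537 (h = -33 - 504 = -537)
c = -1743
l = 23409 (l = (-47 - 106)² = (-153)² = 23409)
l/((h/c)) = 23409/((-537/(-1743))) = 23409/((-537*(-1/1743))) = 23409/(179/581) = 23409*(581/179) = 13600629/179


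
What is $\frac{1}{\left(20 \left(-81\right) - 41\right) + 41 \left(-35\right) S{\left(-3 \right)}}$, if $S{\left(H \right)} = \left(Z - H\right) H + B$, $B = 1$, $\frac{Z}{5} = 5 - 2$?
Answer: $\frac{1}{74394} \approx 1.3442 \cdot 10^{-5}$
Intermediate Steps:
$Z = 15$ ($Z = 5 \left(5 - 2\right) = 5 \cdot 3 = 15$)
$S{\left(H \right)} = 1 + H \left(15 - H\right)$ ($S{\left(H \right)} = \left(15 - H\right) H + 1 = H \left(15 - H\right) + 1 = 1 + H \left(15 - H\right)$)
$\frac{1}{\left(20 \left(-81\right) - 41\right) + 41 \left(-35\right) S{\left(-3 \right)}} = \frac{1}{\left(20 \left(-81\right) - 41\right) + 41 \left(-35\right) \left(1 - \left(-3\right)^{2} + 15 \left(-3\right)\right)} = \frac{1}{\left(-1620 - 41\right) - 1435 \left(1 - 9 - 45\right)} = \frac{1}{-1661 - 1435 \left(1 - 9 - 45\right)} = \frac{1}{-1661 - -76055} = \frac{1}{-1661 + 76055} = \frac{1}{74394}$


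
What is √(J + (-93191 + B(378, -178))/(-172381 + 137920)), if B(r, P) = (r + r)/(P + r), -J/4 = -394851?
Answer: √425315430483962/16410 ≈ 1256.7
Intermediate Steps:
J = 1579404 (J = -4*(-394851) = 1579404)
B(r, P) = 2*r/(P + r) (B(r, P) = (2*r)/(P + r) = 2*r/(P + r))
√(J + (-93191 + B(378, -178))/(-172381 + 137920)) = √(1579404 + (-93191 + 2*378/(-178 + 378))/(-172381 + 137920)) = √(1579404 + (-93191 + 2*378/200)/(-34461)) = √(1579404 + (-93191 + 2*378*(1/200))*(-1/34461)) = √(1579404 + (-93191 + 189/50)*(-1/34461)) = √(1579404 - 4659361/50*(-1/34461)) = √(1579404 + 665623/246150) = √(388770960223/246150) = √425315430483962/16410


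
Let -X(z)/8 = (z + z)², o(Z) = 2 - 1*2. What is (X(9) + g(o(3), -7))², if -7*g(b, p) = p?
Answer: 6713281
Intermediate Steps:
o(Z) = 0 (o(Z) = 2 - 2 = 0)
g(b, p) = -p/7
X(z) = -32*z² (X(z) = -8*(z + z)² = -8*4*z² = -32*z²)
(X(9) + g(o(3), -7))² = (-32*9² - ⅐*(-7))² = (-32*81 + 1)² = (-2592 + 1)² = (-2591)² = 6713281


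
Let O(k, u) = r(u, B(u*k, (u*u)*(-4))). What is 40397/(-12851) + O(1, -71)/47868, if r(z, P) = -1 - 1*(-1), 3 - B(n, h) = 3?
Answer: -40397/12851 ≈ -3.1435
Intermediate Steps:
B(n, h) = 0 (B(n, h) = 3 - 1*3 = 3 - 3 = 0)
r(z, P) = 0 (r(z, P) = -1 + 1 = 0)
O(k, u) = 0
40397/(-12851) + O(1, -71)/47868 = 40397/(-12851) + 0/47868 = 40397*(-1/12851) + 0*(1/47868) = -40397/12851 + 0 = -40397/12851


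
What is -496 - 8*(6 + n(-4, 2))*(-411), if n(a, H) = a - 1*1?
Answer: 2792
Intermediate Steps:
n(a, H) = -1 + a (n(a, H) = a - 1 = -1 + a)
-496 - 8*(6 + n(-4, 2))*(-411) = -496 - 8*(6 + (-1 - 4))*(-411) = -496 - 8*(6 - 5)*(-411) = -496 - 8*1*(-411) = -496 - 8*(-411) = -496 + 3288 = 2792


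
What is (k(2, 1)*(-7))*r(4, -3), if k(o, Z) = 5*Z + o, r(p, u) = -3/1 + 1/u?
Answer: 490/3 ≈ 163.33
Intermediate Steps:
r(p, u) = -3 + 1/u (r(p, u) = -3*1 + 1/u = -3 + 1/u)
k(o, Z) = o + 5*Z
(k(2, 1)*(-7))*r(4, -3) = ((2 + 5*1)*(-7))*(-3 + 1/(-3)) = ((2 + 5)*(-7))*(-3 - 1/3) = (7*(-7))*(-10/3) = -49*(-10/3) = 490/3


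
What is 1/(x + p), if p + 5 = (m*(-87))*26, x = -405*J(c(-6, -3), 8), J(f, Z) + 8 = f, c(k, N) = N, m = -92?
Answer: 1/212554 ≈ 4.7047e-6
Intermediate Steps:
J(f, Z) = -8 + f
x = 4455 (x = -405*(-8 - 3) = -405*(-11) = 4455)
p = 208099 (p = -5 - 92*(-87)*26 = -5 + 8004*26 = -5 + 208104 = 208099)
1/(x + p) = 1/(4455 + 208099) = 1/212554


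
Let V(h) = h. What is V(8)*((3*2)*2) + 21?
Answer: 117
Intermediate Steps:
V(8)*((3*2)*2) + 21 = 8*((3*2)*2) + 21 = 8*(6*2) + 21 = 8*12 + 21 = 96 + 21 = 117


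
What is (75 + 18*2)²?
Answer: 12321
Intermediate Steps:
(75 + 18*2)² = (75 + 36)² = 111² = 12321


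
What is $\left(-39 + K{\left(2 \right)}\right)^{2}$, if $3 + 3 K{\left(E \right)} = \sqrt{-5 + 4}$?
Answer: $\frac{\left(120 - i\right)^{2}}{9} \approx 1599.9 - 26.667 i$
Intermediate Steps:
$K{\left(E \right)} = -1 + \frac{i}{3}$ ($K{\left(E \right)} = -1 + \frac{\sqrt{-5 + 4}}{3} = -1 + \frac{\sqrt{-1}}{3} = -1 + \frac{i}{3}$)
$\left(-39 + K{\left(2 \right)}\right)^{2} = \left(-39 - \left(1 - \frac{i}{3}\right)\right)^{2} = \left(-40 + \frac{i}{3}\right)^{2}$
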